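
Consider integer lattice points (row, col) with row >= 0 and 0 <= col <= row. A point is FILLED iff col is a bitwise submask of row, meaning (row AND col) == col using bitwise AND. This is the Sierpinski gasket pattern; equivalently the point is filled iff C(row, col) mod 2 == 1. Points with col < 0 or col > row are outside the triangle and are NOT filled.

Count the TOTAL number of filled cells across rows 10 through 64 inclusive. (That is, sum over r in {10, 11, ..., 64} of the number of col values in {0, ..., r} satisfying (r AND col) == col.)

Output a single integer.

Answer: 698

Derivation:
r10=1010 pc2: +4 =4
r11=1011 pc3: +8 =12
r12=1100 pc2: +4 =16
r13=1101 pc3: +8 =24
r14=1110 pc3: +8 =32
r15=1111 pc4: +16 =48
r16=10000 pc1: +2 =50
r17=10001 pc2: +4 =54
r18=10010 pc2: +4 =58
r19=10011 pc3: +8 =66
r20=10100 pc2: +4 =70
r21=10101 pc3: +8 =78
r22=10110 pc3: +8 =86
r23=10111 pc4: +16 =102
r24=11000 pc2: +4 =106
r25=11001 pc3: +8 =114
r26=11010 pc3: +8 =122
r27=11011 pc4: +16 =138
r28=11100 pc3: +8 =146
r29=11101 pc4: +16 =162
r30=11110 pc4: +16 =178
r31=11111 pc5: +32 =210
r32=100000 pc1: +2 =212
r33=100001 pc2: +4 =216
r34=100010 pc2: +4 =220
r35=100011 pc3: +8 =228
r36=100100 pc2: +4 =232
r37=100101 pc3: +8 =240
r38=100110 pc3: +8 =248
r39=100111 pc4: +16 =264
r40=101000 pc2: +4 =268
r41=101001 pc3: +8 =276
r42=101010 pc3: +8 =284
r43=101011 pc4: +16 =300
r44=101100 pc3: +8 =308
r45=101101 pc4: +16 =324
r46=101110 pc4: +16 =340
r47=101111 pc5: +32 =372
r48=110000 pc2: +4 =376
r49=110001 pc3: +8 =384
r50=110010 pc3: +8 =392
r51=110011 pc4: +16 =408
r52=110100 pc3: +8 =416
r53=110101 pc4: +16 =432
r54=110110 pc4: +16 =448
r55=110111 pc5: +32 =480
r56=111000 pc3: +8 =488
r57=111001 pc4: +16 =504
r58=111010 pc4: +16 =520
r59=111011 pc5: +32 =552
r60=111100 pc4: +16 =568
r61=111101 pc5: +32 =600
r62=111110 pc5: +32 =632
r63=111111 pc6: +64 =696
r64=1000000 pc1: +2 =698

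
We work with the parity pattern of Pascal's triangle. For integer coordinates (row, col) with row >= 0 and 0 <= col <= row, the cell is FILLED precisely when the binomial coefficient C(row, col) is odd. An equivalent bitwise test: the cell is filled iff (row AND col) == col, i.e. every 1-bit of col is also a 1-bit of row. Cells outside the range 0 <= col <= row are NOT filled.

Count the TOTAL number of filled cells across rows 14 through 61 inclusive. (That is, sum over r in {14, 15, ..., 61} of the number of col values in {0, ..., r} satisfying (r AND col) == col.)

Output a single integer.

r14=1110 pc3: +8 =8
r15=1111 pc4: +16 =24
r16=10000 pc1: +2 =26
r17=10001 pc2: +4 =30
r18=10010 pc2: +4 =34
r19=10011 pc3: +8 =42
r20=10100 pc2: +4 =46
r21=10101 pc3: +8 =54
r22=10110 pc3: +8 =62
r23=10111 pc4: +16 =78
r24=11000 pc2: +4 =82
r25=11001 pc3: +8 =90
r26=11010 pc3: +8 =98
r27=11011 pc4: +16 =114
r28=11100 pc3: +8 =122
r29=11101 pc4: +16 =138
r30=11110 pc4: +16 =154
r31=11111 pc5: +32 =186
r32=100000 pc1: +2 =188
r33=100001 pc2: +4 =192
r34=100010 pc2: +4 =196
r35=100011 pc3: +8 =204
r36=100100 pc2: +4 =208
r37=100101 pc3: +8 =216
r38=100110 pc3: +8 =224
r39=100111 pc4: +16 =240
r40=101000 pc2: +4 =244
r41=101001 pc3: +8 =252
r42=101010 pc3: +8 =260
r43=101011 pc4: +16 =276
r44=101100 pc3: +8 =284
r45=101101 pc4: +16 =300
r46=101110 pc4: +16 =316
r47=101111 pc5: +32 =348
r48=110000 pc2: +4 =352
r49=110001 pc3: +8 =360
r50=110010 pc3: +8 =368
r51=110011 pc4: +16 =384
r52=110100 pc3: +8 =392
r53=110101 pc4: +16 =408
r54=110110 pc4: +16 =424
r55=110111 pc5: +32 =456
r56=111000 pc3: +8 =464
r57=111001 pc4: +16 =480
r58=111010 pc4: +16 =496
r59=111011 pc5: +32 =528
r60=111100 pc4: +16 =544
r61=111101 pc5: +32 =576

Answer: 576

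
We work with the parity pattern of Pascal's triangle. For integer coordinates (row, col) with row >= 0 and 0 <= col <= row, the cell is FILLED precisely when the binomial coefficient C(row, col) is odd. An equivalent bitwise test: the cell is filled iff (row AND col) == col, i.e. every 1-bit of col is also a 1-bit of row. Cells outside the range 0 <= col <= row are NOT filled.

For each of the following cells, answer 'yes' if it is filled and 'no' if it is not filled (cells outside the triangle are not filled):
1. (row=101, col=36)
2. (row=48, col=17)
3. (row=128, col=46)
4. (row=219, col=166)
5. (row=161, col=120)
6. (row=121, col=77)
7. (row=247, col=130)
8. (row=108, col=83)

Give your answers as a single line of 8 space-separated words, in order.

(101,36): row=0b1100101, col=0b100100, row AND col = 0b100100 = 36; 36 == 36 -> filled
(48,17): row=0b110000, col=0b10001, row AND col = 0b10000 = 16; 16 != 17 -> empty
(128,46): row=0b10000000, col=0b101110, row AND col = 0b0 = 0; 0 != 46 -> empty
(219,166): row=0b11011011, col=0b10100110, row AND col = 0b10000010 = 130; 130 != 166 -> empty
(161,120): row=0b10100001, col=0b1111000, row AND col = 0b100000 = 32; 32 != 120 -> empty
(121,77): row=0b1111001, col=0b1001101, row AND col = 0b1001001 = 73; 73 != 77 -> empty
(247,130): row=0b11110111, col=0b10000010, row AND col = 0b10000010 = 130; 130 == 130 -> filled
(108,83): row=0b1101100, col=0b1010011, row AND col = 0b1000000 = 64; 64 != 83 -> empty

Answer: yes no no no no no yes no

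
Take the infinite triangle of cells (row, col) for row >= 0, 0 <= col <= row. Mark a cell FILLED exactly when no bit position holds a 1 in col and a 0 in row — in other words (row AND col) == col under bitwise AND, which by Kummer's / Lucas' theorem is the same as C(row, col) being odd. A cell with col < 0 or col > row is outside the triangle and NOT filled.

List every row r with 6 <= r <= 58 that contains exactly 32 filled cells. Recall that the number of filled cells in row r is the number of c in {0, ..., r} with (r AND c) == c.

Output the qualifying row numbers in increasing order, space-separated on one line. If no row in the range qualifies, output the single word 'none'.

Row r has 2^popcount(r) filled cells, so we need popcount(r) = log2(32) = 5.
Scan r = 6..58 and keep those with exactly 5 one-bits:
r=6=110 popcount=2 -> skip
r=7=111 popcount=3 -> skip
r=8=1000 popcount=1 -> skip
r=9=1001 popcount=2 -> skip
r=10=1010 popcount=2 -> skip
r=11=1011 popcount=3 -> skip
r=12=1100 popcount=2 -> skip
r=13=1101 popcount=3 -> skip
r=14=1110 popcount=3 -> skip
r=15=1111 popcount=4 -> skip
r=16=10000 popcount=1 -> skip
r=17=10001 popcount=2 -> skip
r=18=10010 popcount=2 -> skip
r=19=10011 popcount=3 -> skip
r=20=10100 popcount=2 -> skip
r=21=10101 popcount=3 -> skip
r=22=10110 popcount=3 -> skip
r=23=10111 popcount=4 -> skip
r=24=11000 popcount=2 -> skip
r=25=11001 popcount=3 -> skip
r=26=11010 popcount=3 -> skip
r=27=11011 popcount=4 -> skip
r=28=11100 popcount=3 -> skip
r=29=11101 popcount=4 -> skip
r=30=11110 popcount=4 -> skip
r=31=11111 popcount=5 -> KEEP
r=32=100000 popcount=1 -> skip
r=33=100001 popcount=2 -> skip
r=34=100010 popcount=2 -> skip
r=35=100011 popcount=3 -> skip
r=36=100100 popcount=2 -> skip
r=37=100101 popcount=3 -> skip
r=38=100110 popcount=3 -> skip
r=39=100111 popcount=4 -> skip
r=40=101000 popcount=2 -> skip
r=41=101001 popcount=3 -> skip
r=42=101010 popcount=3 -> skip
r=43=101011 popcount=4 -> skip
r=44=101100 popcount=3 -> skip
r=45=101101 popcount=4 -> skip
r=46=101110 popcount=4 -> skip
r=47=101111 popcount=5 -> KEEP
r=48=110000 popcount=2 -> skip
r=49=110001 popcount=3 -> skip
r=50=110010 popcount=3 -> skip
r=51=110011 popcount=4 -> skip
r=52=110100 popcount=3 -> skip
r=53=110101 popcount=4 -> skip
r=54=110110 popcount=4 -> skip
r=55=110111 popcount=5 -> KEEP
r=56=111000 popcount=3 -> skip
r=57=111001 popcount=4 -> skip
r=58=111010 popcount=4 -> skip
Kept rows: 31 47 55

Answer: 31 47 55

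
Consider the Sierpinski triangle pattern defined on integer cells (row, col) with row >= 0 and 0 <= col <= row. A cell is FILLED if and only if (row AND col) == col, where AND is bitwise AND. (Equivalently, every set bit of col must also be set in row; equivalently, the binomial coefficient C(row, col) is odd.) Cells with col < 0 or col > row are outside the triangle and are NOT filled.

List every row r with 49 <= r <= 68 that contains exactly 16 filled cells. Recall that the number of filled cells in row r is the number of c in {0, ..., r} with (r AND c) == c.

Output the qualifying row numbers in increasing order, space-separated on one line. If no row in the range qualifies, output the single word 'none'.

Answer: 51 53 54 57 58 60

Derivation:
Row r has 2^popcount(r) filled cells, so we need popcount(r) = log2(16) = 4.
Scan r = 49..68 and keep those with exactly 4 one-bits:
r=49=110001 popcount=3 -> skip
r=50=110010 popcount=3 -> skip
r=51=110011 popcount=4 -> KEEP
r=52=110100 popcount=3 -> skip
r=53=110101 popcount=4 -> KEEP
r=54=110110 popcount=4 -> KEEP
r=55=110111 popcount=5 -> skip
r=56=111000 popcount=3 -> skip
r=57=111001 popcount=4 -> KEEP
r=58=111010 popcount=4 -> KEEP
r=59=111011 popcount=5 -> skip
r=60=111100 popcount=4 -> KEEP
r=61=111101 popcount=5 -> skip
r=62=111110 popcount=5 -> skip
r=63=111111 popcount=6 -> skip
r=64=1000000 popcount=1 -> skip
r=65=1000001 popcount=2 -> skip
r=66=1000010 popcount=2 -> skip
r=67=1000011 popcount=3 -> skip
r=68=1000100 popcount=2 -> skip
Kept rows: 51 53 54 57 58 60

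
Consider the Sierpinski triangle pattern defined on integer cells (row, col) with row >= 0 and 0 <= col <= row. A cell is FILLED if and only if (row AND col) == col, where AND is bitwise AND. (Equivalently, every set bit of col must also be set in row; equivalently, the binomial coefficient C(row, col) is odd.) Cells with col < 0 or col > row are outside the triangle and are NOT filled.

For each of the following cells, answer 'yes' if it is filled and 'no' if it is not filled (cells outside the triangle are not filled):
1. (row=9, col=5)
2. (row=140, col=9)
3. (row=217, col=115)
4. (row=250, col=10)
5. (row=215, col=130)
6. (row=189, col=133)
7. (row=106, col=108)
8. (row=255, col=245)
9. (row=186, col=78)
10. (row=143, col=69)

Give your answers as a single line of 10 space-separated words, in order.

Answer: no no no yes yes yes no yes no no

Derivation:
(9,5): row=0b1001, col=0b101, row AND col = 0b1 = 1; 1 != 5 -> empty
(140,9): row=0b10001100, col=0b1001, row AND col = 0b1000 = 8; 8 != 9 -> empty
(217,115): row=0b11011001, col=0b1110011, row AND col = 0b1010001 = 81; 81 != 115 -> empty
(250,10): row=0b11111010, col=0b1010, row AND col = 0b1010 = 10; 10 == 10 -> filled
(215,130): row=0b11010111, col=0b10000010, row AND col = 0b10000010 = 130; 130 == 130 -> filled
(189,133): row=0b10111101, col=0b10000101, row AND col = 0b10000101 = 133; 133 == 133 -> filled
(106,108): col outside [0, 106] -> not filled
(255,245): row=0b11111111, col=0b11110101, row AND col = 0b11110101 = 245; 245 == 245 -> filled
(186,78): row=0b10111010, col=0b1001110, row AND col = 0b1010 = 10; 10 != 78 -> empty
(143,69): row=0b10001111, col=0b1000101, row AND col = 0b101 = 5; 5 != 69 -> empty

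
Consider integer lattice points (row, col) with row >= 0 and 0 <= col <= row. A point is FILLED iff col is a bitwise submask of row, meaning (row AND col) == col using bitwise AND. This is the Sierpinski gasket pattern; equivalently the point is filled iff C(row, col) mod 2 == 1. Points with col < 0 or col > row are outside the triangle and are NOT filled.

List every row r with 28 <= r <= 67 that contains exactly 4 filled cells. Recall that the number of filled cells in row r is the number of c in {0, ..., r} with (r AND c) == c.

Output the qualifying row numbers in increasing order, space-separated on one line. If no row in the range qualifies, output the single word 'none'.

Row r has 2^popcount(r) filled cells, so we need popcount(r) = log2(4) = 2.
Scan r = 28..67 and keep those with exactly 2 one-bits:
r=28=11100 popcount=3 -> skip
r=29=11101 popcount=4 -> skip
r=30=11110 popcount=4 -> skip
r=31=11111 popcount=5 -> skip
r=32=100000 popcount=1 -> skip
r=33=100001 popcount=2 -> KEEP
r=34=100010 popcount=2 -> KEEP
r=35=100011 popcount=3 -> skip
r=36=100100 popcount=2 -> KEEP
r=37=100101 popcount=3 -> skip
r=38=100110 popcount=3 -> skip
r=39=100111 popcount=4 -> skip
r=40=101000 popcount=2 -> KEEP
r=41=101001 popcount=3 -> skip
r=42=101010 popcount=3 -> skip
r=43=101011 popcount=4 -> skip
r=44=101100 popcount=3 -> skip
r=45=101101 popcount=4 -> skip
r=46=101110 popcount=4 -> skip
r=47=101111 popcount=5 -> skip
r=48=110000 popcount=2 -> KEEP
r=49=110001 popcount=3 -> skip
r=50=110010 popcount=3 -> skip
r=51=110011 popcount=4 -> skip
r=52=110100 popcount=3 -> skip
r=53=110101 popcount=4 -> skip
r=54=110110 popcount=4 -> skip
r=55=110111 popcount=5 -> skip
r=56=111000 popcount=3 -> skip
r=57=111001 popcount=4 -> skip
r=58=111010 popcount=4 -> skip
r=59=111011 popcount=5 -> skip
r=60=111100 popcount=4 -> skip
r=61=111101 popcount=5 -> skip
r=62=111110 popcount=5 -> skip
r=63=111111 popcount=6 -> skip
r=64=1000000 popcount=1 -> skip
r=65=1000001 popcount=2 -> KEEP
r=66=1000010 popcount=2 -> KEEP
r=67=1000011 popcount=3 -> skip
Kept rows: 33 34 36 40 48 65 66

Answer: 33 34 36 40 48 65 66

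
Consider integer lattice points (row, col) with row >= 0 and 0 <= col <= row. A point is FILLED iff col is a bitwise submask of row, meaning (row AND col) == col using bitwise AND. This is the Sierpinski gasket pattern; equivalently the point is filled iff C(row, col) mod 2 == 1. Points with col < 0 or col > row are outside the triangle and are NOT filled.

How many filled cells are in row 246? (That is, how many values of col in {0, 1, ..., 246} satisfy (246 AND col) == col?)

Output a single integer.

246 in binary = 11110110
popcount(246) = number of 1-bits in 11110110 = 6
A col c satisfies (246 AND c) == c iff every set bit of c is also set in 246; each of the 6 set bits of 246 can independently be on or off in c.
count = 2^6 = 64

Answer: 64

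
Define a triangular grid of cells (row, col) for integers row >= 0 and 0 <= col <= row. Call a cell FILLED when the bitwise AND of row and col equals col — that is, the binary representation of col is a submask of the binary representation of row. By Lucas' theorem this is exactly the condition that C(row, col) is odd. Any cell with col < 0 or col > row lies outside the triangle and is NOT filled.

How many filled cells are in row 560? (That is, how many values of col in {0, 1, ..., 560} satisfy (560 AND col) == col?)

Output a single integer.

Answer: 8

Derivation:
560 in binary = 1000110000
popcount(560) = number of 1-bits in 1000110000 = 3
A col c satisfies (560 AND c) == c iff every set bit of c is also set in 560; each of the 3 set bits of 560 can independently be on or off in c.
count = 2^3 = 8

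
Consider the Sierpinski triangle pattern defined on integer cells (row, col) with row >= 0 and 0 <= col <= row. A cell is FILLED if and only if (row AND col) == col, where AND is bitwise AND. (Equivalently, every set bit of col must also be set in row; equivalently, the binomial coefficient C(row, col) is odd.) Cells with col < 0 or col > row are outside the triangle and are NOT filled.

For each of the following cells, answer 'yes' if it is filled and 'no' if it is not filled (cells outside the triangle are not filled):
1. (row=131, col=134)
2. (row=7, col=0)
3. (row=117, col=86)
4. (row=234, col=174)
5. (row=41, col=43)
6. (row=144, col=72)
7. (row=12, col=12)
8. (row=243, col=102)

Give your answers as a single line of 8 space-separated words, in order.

Answer: no yes no no no no yes no

Derivation:
(131,134): col outside [0, 131] -> not filled
(7,0): row=0b111, col=0b0, row AND col = 0b0 = 0; 0 == 0 -> filled
(117,86): row=0b1110101, col=0b1010110, row AND col = 0b1010100 = 84; 84 != 86 -> empty
(234,174): row=0b11101010, col=0b10101110, row AND col = 0b10101010 = 170; 170 != 174 -> empty
(41,43): col outside [0, 41] -> not filled
(144,72): row=0b10010000, col=0b1001000, row AND col = 0b0 = 0; 0 != 72 -> empty
(12,12): row=0b1100, col=0b1100, row AND col = 0b1100 = 12; 12 == 12 -> filled
(243,102): row=0b11110011, col=0b1100110, row AND col = 0b1100010 = 98; 98 != 102 -> empty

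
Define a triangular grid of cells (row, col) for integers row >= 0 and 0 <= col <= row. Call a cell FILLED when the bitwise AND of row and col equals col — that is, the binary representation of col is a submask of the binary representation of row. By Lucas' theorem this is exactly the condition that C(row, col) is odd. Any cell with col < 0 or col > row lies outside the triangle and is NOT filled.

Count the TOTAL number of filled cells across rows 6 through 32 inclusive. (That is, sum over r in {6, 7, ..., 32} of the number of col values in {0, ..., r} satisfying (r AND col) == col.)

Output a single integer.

Answer: 230

Derivation:
r6=110 pc2: +4 =4
r7=111 pc3: +8 =12
r8=1000 pc1: +2 =14
r9=1001 pc2: +4 =18
r10=1010 pc2: +4 =22
r11=1011 pc3: +8 =30
r12=1100 pc2: +4 =34
r13=1101 pc3: +8 =42
r14=1110 pc3: +8 =50
r15=1111 pc4: +16 =66
r16=10000 pc1: +2 =68
r17=10001 pc2: +4 =72
r18=10010 pc2: +4 =76
r19=10011 pc3: +8 =84
r20=10100 pc2: +4 =88
r21=10101 pc3: +8 =96
r22=10110 pc3: +8 =104
r23=10111 pc4: +16 =120
r24=11000 pc2: +4 =124
r25=11001 pc3: +8 =132
r26=11010 pc3: +8 =140
r27=11011 pc4: +16 =156
r28=11100 pc3: +8 =164
r29=11101 pc4: +16 =180
r30=11110 pc4: +16 =196
r31=11111 pc5: +32 =228
r32=100000 pc1: +2 =230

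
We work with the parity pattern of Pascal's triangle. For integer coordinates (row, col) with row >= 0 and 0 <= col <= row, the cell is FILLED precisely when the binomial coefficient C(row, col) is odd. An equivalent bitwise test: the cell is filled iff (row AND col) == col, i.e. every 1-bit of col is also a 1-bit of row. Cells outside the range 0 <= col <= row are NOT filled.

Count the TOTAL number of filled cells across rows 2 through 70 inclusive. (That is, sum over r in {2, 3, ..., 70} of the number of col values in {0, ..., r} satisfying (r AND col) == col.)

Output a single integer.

Answer: 764

Derivation:
r2=10 pc1: +2 =2
r3=11 pc2: +4 =6
r4=100 pc1: +2 =8
r5=101 pc2: +4 =12
r6=110 pc2: +4 =16
r7=111 pc3: +8 =24
r8=1000 pc1: +2 =26
r9=1001 pc2: +4 =30
r10=1010 pc2: +4 =34
r11=1011 pc3: +8 =42
r12=1100 pc2: +4 =46
r13=1101 pc3: +8 =54
r14=1110 pc3: +8 =62
r15=1111 pc4: +16 =78
r16=10000 pc1: +2 =80
r17=10001 pc2: +4 =84
r18=10010 pc2: +4 =88
r19=10011 pc3: +8 =96
r20=10100 pc2: +4 =100
r21=10101 pc3: +8 =108
r22=10110 pc3: +8 =116
r23=10111 pc4: +16 =132
r24=11000 pc2: +4 =136
r25=11001 pc3: +8 =144
r26=11010 pc3: +8 =152
r27=11011 pc4: +16 =168
r28=11100 pc3: +8 =176
r29=11101 pc4: +16 =192
r30=11110 pc4: +16 =208
r31=11111 pc5: +32 =240
r32=100000 pc1: +2 =242
r33=100001 pc2: +4 =246
r34=100010 pc2: +4 =250
r35=100011 pc3: +8 =258
r36=100100 pc2: +4 =262
r37=100101 pc3: +8 =270
r38=100110 pc3: +8 =278
r39=100111 pc4: +16 =294
r40=101000 pc2: +4 =298
r41=101001 pc3: +8 =306
r42=101010 pc3: +8 =314
r43=101011 pc4: +16 =330
r44=101100 pc3: +8 =338
r45=101101 pc4: +16 =354
r46=101110 pc4: +16 =370
r47=101111 pc5: +32 =402
r48=110000 pc2: +4 =406
r49=110001 pc3: +8 =414
r50=110010 pc3: +8 =422
r51=110011 pc4: +16 =438
r52=110100 pc3: +8 =446
r53=110101 pc4: +16 =462
r54=110110 pc4: +16 =478
r55=110111 pc5: +32 =510
r56=111000 pc3: +8 =518
r57=111001 pc4: +16 =534
r58=111010 pc4: +16 =550
r59=111011 pc5: +32 =582
r60=111100 pc4: +16 =598
r61=111101 pc5: +32 =630
r62=111110 pc5: +32 =662
r63=111111 pc6: +64 =726
r64=1000000 pc1: +2 =728
r65=1000001 pc2: +4 =732
r66=1000010 pc2: +4 =736
r67=1000011 pc3: +8 =744
r68=1000100 pc2: +4 =748
r69=1000101 pc3: +8 =756
r70=1000110 pc3: +8 =764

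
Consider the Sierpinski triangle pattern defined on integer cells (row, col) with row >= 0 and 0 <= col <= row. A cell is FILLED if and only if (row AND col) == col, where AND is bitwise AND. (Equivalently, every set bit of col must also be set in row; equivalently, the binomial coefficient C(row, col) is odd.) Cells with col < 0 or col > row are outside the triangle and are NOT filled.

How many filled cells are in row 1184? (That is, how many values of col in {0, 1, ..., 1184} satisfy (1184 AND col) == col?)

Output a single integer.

1184 in binary = 10010100000
popcount(1184) = number of 1-bits in 10010100000 = 3
A col c satisfies (1184 AND c) == c iff every set bit of c is also set in 1184; each of the 3 set bits of 1184 can independently be on or off in c.
count = 2^3 = 8

Answer: 8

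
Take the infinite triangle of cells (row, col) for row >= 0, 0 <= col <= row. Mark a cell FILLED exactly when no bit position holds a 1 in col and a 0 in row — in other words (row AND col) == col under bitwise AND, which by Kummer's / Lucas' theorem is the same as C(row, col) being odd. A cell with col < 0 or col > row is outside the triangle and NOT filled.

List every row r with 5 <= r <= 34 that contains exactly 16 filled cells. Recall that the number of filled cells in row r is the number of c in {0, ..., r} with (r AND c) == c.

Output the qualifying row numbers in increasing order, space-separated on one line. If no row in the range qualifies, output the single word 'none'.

Row r has 2^popcount(r) filled cells, so we need popcount(r) = log2(16) = 4.
Scan r = 5..34 and keep those with exactly 4 one-bits:
r=5=101 popcount=2 -> skip
r=6=110 popcount=2 -> skip
r=7=111 popcount=3 -> skip
r=8=1000 popcount=1 -> skip
r=9=1001 popcount=2 -> skip
r=10=1010 popcount=2 -> skip
r=11=1011 popcount=3 -> skip
r=12=1100 popcount=2 -> skip
r=13=1101 popcount=3 -> skip
r=14=1110 popcount=3 -> skip
r=15=1111 popcount=4 -> KEEP
r=16=10000 popcount=1 -> skip
r=17=10001 popcount=2 -> skip
r=18=10010 popcount=2 -> skip
r=19=10011 popcount=3 -> skip
r=20=10100 popcount=2 -> skip
r=21=10101 popcount=3 -> skip
r=22=10110 popcount=3 -> skip
r=23=10111 popcount=4 -> KEEP
r=24=11000 popcount=2 -> skip
r=25=11001 popcount=3 -> skip
r=26=11010 popcount=3 -> skip
r=27=11011 popcount=4 -> KEEP
r=28=11100 popcount=3 -> skip
r=29=11101 popcount=4 -> KEEP
r=30=11110 popcount=4 -> KEEP
r=31=11111 popcount=5 -> skip
r=32=100000 popcount=1 -> skip
r=33=100001 popcount=2 -> skip
r=34=100010 popcount=2 -> skip
Kept rows: 15 23 27 29 30

Answer: 15 23 27 29 30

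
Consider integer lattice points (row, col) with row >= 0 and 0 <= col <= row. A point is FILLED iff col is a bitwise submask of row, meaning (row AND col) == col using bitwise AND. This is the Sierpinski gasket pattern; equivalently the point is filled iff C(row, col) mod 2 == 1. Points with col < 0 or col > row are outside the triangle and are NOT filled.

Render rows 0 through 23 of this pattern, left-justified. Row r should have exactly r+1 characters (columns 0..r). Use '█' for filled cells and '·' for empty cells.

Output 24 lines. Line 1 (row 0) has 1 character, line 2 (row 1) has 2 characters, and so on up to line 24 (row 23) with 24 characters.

r0=0: █
r1=1: ██
r2=10: █·█
r3=11: ████
r4=100: █···█
r5=101: ██··██
r6=110: █·█·█·█
r7=111: ████████
r8=1000: █·······█
r9=1001: ██······██
r10=1010: █·█·····█·█
r11=1011: ████····████
r12=1100: █···█···█···█
r13=1101: ██··██··██··██
r14=1110: █·█·█·█·█·█·█·█
r15=1111: ████████████████
r16=10000: █···············█
r17=10001: ██··············██
r18=10010: █·█·············█·█
r19=10011: ████············████
r20=10100: █···█···········█···█
r21=10101: ██··██··········██··██
r22=10110: █·█·█·█·········█·█·█·█
r23=10111: ████████········████████

Answer: █
██
█·█
████
█···█
██··██
█·█·█·█
████████
█·······█
██······██
█·█·····█·█
████····████
█···█···█···█
██··██··██··██
█·█·█·█·█·█·█·█
████████████████
█···············█
██··············██
█·█·············█·█
████············████
█···█···········█···█
██··██··········██··██
█·█·█·█·········█·█·█·█
████████········████████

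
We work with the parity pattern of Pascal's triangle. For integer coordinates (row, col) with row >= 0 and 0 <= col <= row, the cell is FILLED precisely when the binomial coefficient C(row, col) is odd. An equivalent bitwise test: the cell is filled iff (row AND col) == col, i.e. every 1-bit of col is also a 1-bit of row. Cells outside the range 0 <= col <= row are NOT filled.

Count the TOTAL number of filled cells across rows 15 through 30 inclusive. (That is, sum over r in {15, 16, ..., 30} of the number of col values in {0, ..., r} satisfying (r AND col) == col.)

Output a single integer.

Answer: 146

Derivation:
r15=1111 pc4: +16 =16
r16=10000 pc1: +2 =18
r17=10001 pc2: +4 =22
r18=10010 pc2: +4 =26
r19=10011 pc3: +8 =34
r20=10100 pc2: +4 =38
r21=10101 pc3: +8 =46
r22=10110 pc3: +8 =54
r23=10111 pc4: +16 =70
r24=11000 pc2: +4 =74
r25=11001 pc3: +8 =82
r26=11010 pc3: +8 =90
r27=11011 pc4: +16 =106
r28=11100 pc3: +8 =114
r29=11101 pc4: +16 =130
r30=11110 pc4: +16 =146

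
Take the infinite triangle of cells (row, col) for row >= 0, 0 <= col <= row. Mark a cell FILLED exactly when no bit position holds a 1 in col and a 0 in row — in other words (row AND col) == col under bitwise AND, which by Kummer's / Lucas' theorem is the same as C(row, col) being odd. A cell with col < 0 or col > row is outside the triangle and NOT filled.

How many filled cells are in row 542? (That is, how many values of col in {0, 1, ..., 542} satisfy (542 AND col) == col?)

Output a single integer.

Answer: 32

Derivation:
542 in binary = 1000011110
popcount(542) = number of 1-bits in 1000011110 = 5
A col c satisfies (542 AND c) == c iff every set bit of c is also set in 542; each of the 5 set bits of 542 can independently be on or off in c.
count = 2^5 = 32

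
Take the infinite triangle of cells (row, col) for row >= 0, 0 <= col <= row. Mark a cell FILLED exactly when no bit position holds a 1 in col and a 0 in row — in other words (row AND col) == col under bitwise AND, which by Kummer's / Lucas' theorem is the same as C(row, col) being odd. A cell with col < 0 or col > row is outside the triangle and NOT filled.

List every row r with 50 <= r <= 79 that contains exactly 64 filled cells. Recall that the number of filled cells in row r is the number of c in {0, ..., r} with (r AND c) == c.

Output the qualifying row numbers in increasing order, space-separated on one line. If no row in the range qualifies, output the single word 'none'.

Row r has 2^popcount(r) filled cells, so we need popcount(r) = log2(64) = 6.
Scan r = 50..79 and keep those with exactly 6 one-bits:
r=50=110010 popcount=3 -> skip
r=51=110011 popcount=4 -> skip
r=52=110100 popcount=3 -> skip
r=53=110101 popcount=4 -> skip
r=54=110110 popcount=4 -> skip
r=55=110111 popcount=5 -> skip
r=56=111000 popcount=3 -> skip
r=57=111001 popcount=4 -> skip
r=58=111010 popcount=4 -> skip
r=59=111011 popcount=5 -> skip
r=60=111100 popcount=4 -> skip
r=61=111101 popcount=5 -> skip
r=62=111110 popcount=5 -> skip
r=63=111111 popcount=6 -> KEEP
r=64=1000000 popcount=1 -> skip
r=65=1000001 popcount=2 -> skip
r=66=1000010 popcount=2 -> skip
r=67=1000011 popcount=3 -> skip
r=68=1000100 popcount=2 -> skip
r=69=1000101 popcount=3 -> skip
r=70=1000110 popcount=3 -> skip
r=71=1000111 popcount=4 -> skip
r=72=1001000 popcount=2 -> skip
r=73=1001001 popcount=3 -> skip
r=74=1001010 popcount=3 -> skip
r=75=1001011 popcount=4 -> skip
r=76=1001100 popcount=3 -> skip
r=77=1001101 popcount=4 -> skip
r=78=1001110 popcount=4 -> skip
r=79=1001111 popcount=5 -> skip
Kept rows: 63

Answer: 63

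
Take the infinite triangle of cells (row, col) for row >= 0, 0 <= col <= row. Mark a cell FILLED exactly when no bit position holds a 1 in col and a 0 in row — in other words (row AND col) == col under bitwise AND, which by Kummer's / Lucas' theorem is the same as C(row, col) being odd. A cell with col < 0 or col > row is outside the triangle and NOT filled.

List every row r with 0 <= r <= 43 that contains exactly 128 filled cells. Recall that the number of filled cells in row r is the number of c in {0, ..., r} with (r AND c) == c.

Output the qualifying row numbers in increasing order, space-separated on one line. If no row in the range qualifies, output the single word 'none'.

Answer: none

Derivation:
Row r has 2^popcount(r) filled cells, so we need popcount(r) = log2(128) = 7.
Scan r = 0..43 and keep those with exactly 7 one-bits:
r=0=0 popcount=0 -> skip
r=1=1 popcount=1 -> skip
r=2=10 popcount=1 -> skip
r=3=11 popcount=2 -> skip
r=4=100 popcount=1 -> skip
r=5=101 popcount=2 -> skip
r=6=110 popcount=2 -> skip
r=7=111 popcount=3 -> skip
r=8=1000 popcount=1 -> skip
r=9=1001 popcount=2 -> skip
r=10=1010 popcount=2 -> skip
r=11=1011 popcount=3 -> skip
r=12=1100 popcount=2 -> skip
r=13=1101 popcount=3 -> skip
r=14=1110 popcount=3 -> skip
r=15=1111 popcount=4 -> skip
r=16=10000 popcount=1 -> skip
r=17=10001 popcount=2 -> skip
r=18=10010 popcount=2 -> skip
r=19=10011 popcount=3 -> skip
r=20=10100 popcount=2 -> skip
r=21=10101 popcount=3 -> skip
r=22=10110 popcount=3 -> skip
r=23=10111 popcount=4 -> skip
r=24=11000 popcount=2 -> skip
r=25=11001 popcount=3 -> skip
r=26=11010 popcount=3 -> skip
r=27=11011 popcount=4 -> skip
r=28=11100 popcount=3 -> skip
r=29=11101 popcount=4 -> skip
r=30=11110 popcount=4 -> skip
r=31=11111 popcount=5 -> skip
r=32=100000 popcount=1 -> skip
r=33=100001 popcount=2 -> skip
r=34=100010 popcount=2 -> skip
r=35=100011 popcount=3 -> skip
r=36=100100 popcount=2 -> skip
r=37=100101 popcount=3 -> skip
r=38=100110 popcount=3 -> skip
r=39=100111 popcount=4 -> skip
r=40=101000 popcount=2 -> skip
r=41=101001 popcount=3 -> skip
r=42=101010 popcount=3 -> skip
r=43=101011 popcount=4 -> skip
Kept rows: none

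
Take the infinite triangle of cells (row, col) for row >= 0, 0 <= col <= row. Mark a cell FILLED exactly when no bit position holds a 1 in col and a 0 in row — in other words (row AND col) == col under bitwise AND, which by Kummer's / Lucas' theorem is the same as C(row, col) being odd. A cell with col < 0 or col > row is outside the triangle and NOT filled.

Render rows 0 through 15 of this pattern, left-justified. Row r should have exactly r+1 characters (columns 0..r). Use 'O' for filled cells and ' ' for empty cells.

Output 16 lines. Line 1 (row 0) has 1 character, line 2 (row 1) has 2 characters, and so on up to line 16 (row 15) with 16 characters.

Answer: O
OO
O O
OOOO
O   O
OO  OO
O O O O
OOOOOOOO
O       O
OO      OO
O O     O O
OOOO    OOOO
O   O   O   O
OO  OO  OO  OO
O O O O O O O O
OOOOOOOOOOOOOOOO

Derivation:
r0=0: O
r1=1: OO
r2=10: O O
r3=11: OOOO
r4=100: O   O
r5=101: OO  OO
r6=110: O O O O
r7=111: OOOOOOOO
r8=1000: O       O
r9=1001: OO      OO
r10=1010: O O     O O
r11=1011: OOOO    OOOO
r12=1100: O   O   O   O
r13=1101: OO  OO  OO  OO
r14=1110: O O O O O O O O
r15=1111: OOOOOOOOOOOOOOOO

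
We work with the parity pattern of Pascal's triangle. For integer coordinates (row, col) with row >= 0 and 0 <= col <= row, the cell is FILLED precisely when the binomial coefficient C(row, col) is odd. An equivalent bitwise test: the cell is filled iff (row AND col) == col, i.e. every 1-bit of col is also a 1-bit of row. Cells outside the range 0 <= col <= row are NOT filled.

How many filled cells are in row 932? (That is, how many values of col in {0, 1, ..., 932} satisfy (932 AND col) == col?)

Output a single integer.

932 in binary = 1110100100
popcount(932) = number of 1-bits in 1110100100 = 5
A col c satisfies (932 AND c) == c iff every set bit of c is also set in 932; each of the 5 set bits of 932 can independently be on or off in c.
count = 2^5 = 32

Answer: 32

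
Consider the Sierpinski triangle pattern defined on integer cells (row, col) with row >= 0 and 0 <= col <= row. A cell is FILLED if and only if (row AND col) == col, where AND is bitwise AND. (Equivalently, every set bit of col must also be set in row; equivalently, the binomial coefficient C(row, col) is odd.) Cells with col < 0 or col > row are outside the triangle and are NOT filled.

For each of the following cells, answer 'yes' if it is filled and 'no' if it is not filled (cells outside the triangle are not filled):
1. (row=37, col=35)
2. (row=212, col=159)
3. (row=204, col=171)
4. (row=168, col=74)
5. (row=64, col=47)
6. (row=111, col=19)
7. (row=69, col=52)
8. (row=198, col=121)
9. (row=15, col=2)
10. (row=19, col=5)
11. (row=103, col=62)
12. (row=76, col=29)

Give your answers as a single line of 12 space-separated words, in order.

Answer: no no no no no no no no yes no no no

Derivation:
(37,35): row=0b100101, col=0b100011, row AND col = 0b100001 = 33; 33 != 35 -> empty
(212,159): row=0b11010100, col=0b10011111, row AND col = 0b10010100 = 148; 148 != 159 -> empty
(204,171): row=0b11001100, col=0b10101011, row AND col = 0b10001000 = 136; 136 != 171 -> empty
(168,74): row=0b10101000, col=0b1001010, row AND col = 0b1000 = 8; 8 != 74 -> empty
(64,47): row=0b1000000, col=0b101111, row AND col = 0b0 = 0; 0 != 47 -> empty
(111,19): row=0b1101111, col=0b10011, row AND col = 0b11 = 3; 3 != 19 -> empty
(69,52): row=0b1000101, col=0b110100, row AND col = 0b100 = 4; 4 != 52 -> empty
(198,121): row=0b11000110, col=0b1111001, row AND col = 0b1000000 = 64; 64 != 121 -> empty
(15,2): row=0b1111, col=0b10, row AND col = 0b10 = 2; 2 == 2 -> filled
(19,5): row=0b10011, col=0b101, row AND col = 0b1 = 1; 1 != 5 -> empty
(103,62): row=0b1100111, col=0b111110, row AND col = 0b100110 = 38; 38 != 62 -> empty
(76,29): row=0b1001100, col=0b11101, row AND col = 0b1100 = 12; 12 != 29 -> empty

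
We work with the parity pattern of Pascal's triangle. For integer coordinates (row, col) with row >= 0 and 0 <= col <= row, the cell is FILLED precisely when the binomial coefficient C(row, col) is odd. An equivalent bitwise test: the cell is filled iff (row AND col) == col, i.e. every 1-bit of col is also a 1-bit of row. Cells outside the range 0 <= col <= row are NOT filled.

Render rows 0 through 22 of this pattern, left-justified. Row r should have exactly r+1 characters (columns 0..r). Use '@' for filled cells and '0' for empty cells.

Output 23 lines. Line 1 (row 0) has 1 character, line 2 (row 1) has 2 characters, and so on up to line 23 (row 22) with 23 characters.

r0=0: @
r1=1: @@
r2=10: @0@
r3=11: @@@@
r4=100: @000@
r5=101: @@00@@
r6=110: @0@0@0@
r7=111: @@@@@@@@
r8=1000: @0000000@
r9=1001: @@000000@@
r10=1010: @0@00000@0@
r11=1011: @@@@0000@@@@
r12=1100: @000@000@000@
r13=1101: @@00@@00@@00@@
r14=1110: @0@0@0@0@0@0@0@
r15=1111: @@@@@@@@@@@@@@@@
r16=10000: @000000000000000@
r17=10001: @@00000000000000@@
r18=10010: @0@0000000000000@0@
r19=10011: @@@@000000000000@@@@
r20=10100: @000@00000000000@000@
r21=10101: @@00@@0000000000@@00@@
r22=10110: @0@0@0@000000000@0@0@0@

Answer: @
@@
@0@
@@@@
@000@
@@00@@
@0@0@0@
@@@@@@@@
@0000000@
@@000000@@
@0@00000@0@
@@@@0000@@@@
@000@000@000@
@@00@@00@@00@@
@0@0@0@0@0@0@0@
@@@@@@@@@@@@@@@@
@000000000000000@
@@00000000000000@@
@0@0000000000000@0@
@@@@000000000000@@@@
@000@00000000000@000@
@@00@@0000000000@@00@@
@0@0@0@000000000@0@0@0@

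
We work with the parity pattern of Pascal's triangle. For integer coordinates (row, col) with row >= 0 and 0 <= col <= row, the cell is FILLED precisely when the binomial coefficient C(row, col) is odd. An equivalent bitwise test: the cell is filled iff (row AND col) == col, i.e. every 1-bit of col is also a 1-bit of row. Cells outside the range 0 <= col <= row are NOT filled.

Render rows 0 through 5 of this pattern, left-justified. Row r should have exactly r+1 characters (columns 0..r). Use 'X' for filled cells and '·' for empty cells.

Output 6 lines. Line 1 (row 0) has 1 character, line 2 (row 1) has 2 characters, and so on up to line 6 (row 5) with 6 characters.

r0=0: X
r1=1: XX
r2=10: X·X
r3=11: XXXX
r4=100: X···X
r5=101: XX··XX

Answer: X
XX
X·X
XXXX
X···X
XX··XX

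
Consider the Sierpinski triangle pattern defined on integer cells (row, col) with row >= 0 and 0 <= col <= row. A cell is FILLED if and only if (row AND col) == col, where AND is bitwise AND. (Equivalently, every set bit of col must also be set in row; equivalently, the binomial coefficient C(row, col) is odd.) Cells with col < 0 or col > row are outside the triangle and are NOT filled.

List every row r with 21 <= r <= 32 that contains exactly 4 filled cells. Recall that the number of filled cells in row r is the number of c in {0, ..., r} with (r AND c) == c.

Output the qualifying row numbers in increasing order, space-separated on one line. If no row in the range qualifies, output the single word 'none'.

Row r has 2^popcount(r) filled cells, so we need popcount(r) = log2(4) = 2.
Scan r = 21..32 and keep those with exactly 2 one-bits:
r=21=10101 popcount=3 -> skip
r=22=10110 popcount=3 -> skip
r=23=10111 popcount=4 -> skip
r=24=11000 popcount=2 -> KEEP
r=25=11001 popcount=3 -> skip
r=26=11010 popcount=3 -> skip
r=27=11011 popcount=4 -> skip
r=28=11100 popcount=3 -> skip
r=29=11101 popcount=4 -> skip
r=30=11110 popcount=4 -> skip
r=31=11111 popcount=5 -> skip
r=32=100000 popcount=1 -> skip
Kept rows: 24

Answer: 24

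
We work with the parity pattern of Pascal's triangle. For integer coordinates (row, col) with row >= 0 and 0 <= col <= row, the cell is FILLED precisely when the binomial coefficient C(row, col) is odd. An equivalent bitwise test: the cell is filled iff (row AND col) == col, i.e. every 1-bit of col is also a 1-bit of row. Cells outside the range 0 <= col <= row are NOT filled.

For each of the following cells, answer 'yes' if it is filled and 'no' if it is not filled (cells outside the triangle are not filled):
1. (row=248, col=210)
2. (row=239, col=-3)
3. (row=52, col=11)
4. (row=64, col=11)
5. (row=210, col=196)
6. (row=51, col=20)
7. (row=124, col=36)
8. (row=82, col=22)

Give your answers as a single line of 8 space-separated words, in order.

(248,210): row=0b11111000, col=0b11010010, row AND col = 0b11010000 = 208; 208 != 210 -> empty
(239,-3): col outside [0, 239] -> not filled
(52,11): row=0b110100, col=0b1011, row AND col = 0b0 = 0; 0 != 11 -> empty
(64,11): row=0b1000000, col=0b1011, row AND col = 0b0 = 0; 0 != 11 -> empty
(210,196): row=0b11010010, col=0b11000100, row AND col = 0b11000000 = 192; 192 != 196 -> empty
(51,20): row=0b110011, col=0b10100, row AND col = 0b10000 = 16; 16 != 20 -> empty
(124,36): row=0b1111100, col=0b100100, row AND col = 0b100100 = 36; 36 == 36 -> filled
(82,22): row=0b1010010, col=0b10110, row AND col = 0b10010 = 18; 18 != 22 -> empty

Answer: no no no no no no yes no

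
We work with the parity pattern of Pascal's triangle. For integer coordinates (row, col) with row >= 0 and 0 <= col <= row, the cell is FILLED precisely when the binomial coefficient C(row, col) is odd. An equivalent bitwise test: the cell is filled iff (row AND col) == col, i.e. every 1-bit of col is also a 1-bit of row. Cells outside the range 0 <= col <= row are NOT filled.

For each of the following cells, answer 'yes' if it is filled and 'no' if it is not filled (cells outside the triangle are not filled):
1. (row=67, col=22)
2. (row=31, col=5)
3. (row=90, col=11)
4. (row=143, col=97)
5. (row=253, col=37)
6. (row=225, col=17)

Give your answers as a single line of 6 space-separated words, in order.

(67,22): row=0b1000011, col=0b10110, row AND col = 0b10 = 2; 2 != 22 -> empty
(31,5): row=0b11111, col=0b101, row AND col = 0b101 = 5; 5 == 5 -> filled
(90,11): row=0b1011010, col=0b1011, row AND col = 0b1010 = 10; 10 != 11 -> empty
(143,97): row=0b10001111, col=0b1100001, row AND col = 0b1 = 1; 1 != 97 -> empty
(253,37): row=0b11111101, col=0b100101, row AND col = 0b100101 = 37; 37 == 37 -> filled
(225,17): row=0b11100001, col=0b10001, row AND col = 0b1 = 1; 1 != 17 -> empty

Answer: no yes no no yes no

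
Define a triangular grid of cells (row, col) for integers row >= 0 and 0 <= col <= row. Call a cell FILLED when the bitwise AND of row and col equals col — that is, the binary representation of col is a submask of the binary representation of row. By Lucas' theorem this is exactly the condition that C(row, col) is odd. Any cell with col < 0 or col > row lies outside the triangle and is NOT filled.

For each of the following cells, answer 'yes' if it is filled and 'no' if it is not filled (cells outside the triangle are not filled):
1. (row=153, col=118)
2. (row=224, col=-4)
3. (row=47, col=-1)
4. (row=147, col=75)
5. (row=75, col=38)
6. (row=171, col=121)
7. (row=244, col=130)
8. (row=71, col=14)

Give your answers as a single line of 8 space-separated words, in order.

Answer: no no no no no no no no

Derivation:
(153,118): row=0b10011001, col=0b1110110, row AND col = 0b10000 = 16; 16 != 118 -> empty
(224,-4): col outside [0, 224] -> not filled
(47,-1): col outside [0, 47] -> not filled
(147,75): row=0b10010011, col=0b1001011, row AND col = 0b11 = 3; 3 != 75 -> empty
(75,38): row=0b1001011, col=0b100110, row AND col = 0b10 = 2; 2 != 38 -> empty
(171,121): row=0b10101011, col=0b1111001, row AND col = 0b101001 = 41; 41 != 121 -> empty
(244,130): row=0b11110100, col=0b10000010, row AND col = 0b10000000 = 128; 128 != 130 -> empty
(71,14): row=0b1000111, col=0b1110, row AND col = 0b110 = 6; 6 != 14 -> empty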